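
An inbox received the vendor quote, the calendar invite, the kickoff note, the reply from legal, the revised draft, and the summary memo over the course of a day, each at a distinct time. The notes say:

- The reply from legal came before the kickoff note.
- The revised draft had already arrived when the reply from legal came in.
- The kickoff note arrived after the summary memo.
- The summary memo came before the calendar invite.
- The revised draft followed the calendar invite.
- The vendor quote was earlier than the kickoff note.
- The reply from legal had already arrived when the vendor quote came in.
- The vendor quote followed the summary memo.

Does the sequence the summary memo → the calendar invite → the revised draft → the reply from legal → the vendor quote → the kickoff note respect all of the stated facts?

Check each stated constraint against the proposed order — e.g. the summary memo is ahead of the vendor quote; the summary memo is ahead of the kickoff note. Every pair is in the required order; nothing is violated.

yes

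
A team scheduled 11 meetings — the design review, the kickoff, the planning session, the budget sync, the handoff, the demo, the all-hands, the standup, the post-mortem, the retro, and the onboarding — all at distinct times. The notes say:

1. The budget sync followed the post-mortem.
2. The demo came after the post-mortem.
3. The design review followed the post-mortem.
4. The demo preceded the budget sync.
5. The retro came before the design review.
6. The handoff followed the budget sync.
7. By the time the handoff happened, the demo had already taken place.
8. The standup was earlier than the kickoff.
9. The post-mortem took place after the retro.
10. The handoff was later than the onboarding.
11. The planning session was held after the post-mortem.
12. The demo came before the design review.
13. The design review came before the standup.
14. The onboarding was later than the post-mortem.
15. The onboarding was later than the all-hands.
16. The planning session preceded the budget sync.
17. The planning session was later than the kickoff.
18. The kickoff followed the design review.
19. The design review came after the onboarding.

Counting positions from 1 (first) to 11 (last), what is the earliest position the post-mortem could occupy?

The retro must come before the post-mortem — 1 forced predecessor.
Nothing else is forced ahead of the post-mortem, so its earliest slot is position 1 + 1 = 2.

2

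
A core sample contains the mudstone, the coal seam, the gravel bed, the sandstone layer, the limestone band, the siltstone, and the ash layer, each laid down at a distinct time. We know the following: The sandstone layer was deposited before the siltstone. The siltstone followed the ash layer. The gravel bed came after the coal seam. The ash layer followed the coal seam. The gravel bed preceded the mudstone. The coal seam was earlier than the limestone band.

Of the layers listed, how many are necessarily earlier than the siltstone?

Directly stated before the siltstone: the ash layer and the sandstone layer.
The coal seam reaches the siltstone via the coal seam → the ash layer → the siltstone.
No chain forces the limestone band (or any of the others) ahead of the siltstone.
That's the ash layer, the coal seam, and the sandstone layer — 3 in all.

3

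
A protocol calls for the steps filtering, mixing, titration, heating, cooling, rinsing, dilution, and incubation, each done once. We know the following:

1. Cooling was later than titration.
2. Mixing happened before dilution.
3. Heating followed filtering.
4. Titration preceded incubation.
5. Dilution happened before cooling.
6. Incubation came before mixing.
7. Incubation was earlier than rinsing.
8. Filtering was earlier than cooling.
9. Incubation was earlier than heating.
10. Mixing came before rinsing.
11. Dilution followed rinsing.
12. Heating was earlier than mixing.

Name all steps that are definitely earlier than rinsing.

filtering, heating, incubation, mixing, titration

Directly stated before rinsing: incubation and mixing.
Filtering reaches rinsing via filtering → heating → mixing → rinsing.
Heating reaches rinsing via heating → mixing → rinsing.
Titration reaches rinsing via titration → incubation → rinsing.
No chain forces cooling (or any of the others) ahead of rinsing.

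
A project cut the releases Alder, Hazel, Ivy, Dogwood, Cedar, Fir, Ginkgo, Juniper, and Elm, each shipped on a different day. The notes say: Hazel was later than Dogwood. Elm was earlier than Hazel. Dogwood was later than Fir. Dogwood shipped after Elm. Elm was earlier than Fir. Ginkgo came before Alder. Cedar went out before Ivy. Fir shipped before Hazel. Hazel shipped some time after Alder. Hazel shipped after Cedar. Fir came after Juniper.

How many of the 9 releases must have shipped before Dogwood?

3

Directly stated before Dogwood: Elm and Fir.
Juniper reaches Dogwood via Juniper → Fir → Dogwood.
That's Elm, Fir, and Juniper — 3 in all.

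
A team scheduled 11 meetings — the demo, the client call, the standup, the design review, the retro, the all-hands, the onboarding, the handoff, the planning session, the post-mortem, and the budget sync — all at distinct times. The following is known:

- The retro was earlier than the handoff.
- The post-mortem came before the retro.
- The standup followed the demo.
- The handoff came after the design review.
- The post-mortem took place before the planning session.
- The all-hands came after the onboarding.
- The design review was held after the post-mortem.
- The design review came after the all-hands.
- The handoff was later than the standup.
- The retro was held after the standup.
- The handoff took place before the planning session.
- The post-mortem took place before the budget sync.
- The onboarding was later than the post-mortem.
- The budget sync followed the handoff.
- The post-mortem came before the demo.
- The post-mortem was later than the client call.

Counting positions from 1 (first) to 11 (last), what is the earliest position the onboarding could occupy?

The client call and the post-mortem must both come before the onboarding — 2 forced predecessors.
Nothing else is forced ahead of the onboarding, so its earliest slot is position 2 + 1 = 3.

3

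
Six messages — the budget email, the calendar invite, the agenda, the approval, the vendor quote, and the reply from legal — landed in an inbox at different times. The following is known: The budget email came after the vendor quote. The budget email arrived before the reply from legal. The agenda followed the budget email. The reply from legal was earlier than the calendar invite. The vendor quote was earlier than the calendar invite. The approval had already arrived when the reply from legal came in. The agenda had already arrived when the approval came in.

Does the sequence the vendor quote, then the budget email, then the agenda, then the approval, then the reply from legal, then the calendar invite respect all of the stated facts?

Check each stated constraint against the proposed order — e.g. the budget email is ahead of the reply from legal; the vendor quote is ahead of the calendar invite. Every pair is in the required order; nothing is violated.

yes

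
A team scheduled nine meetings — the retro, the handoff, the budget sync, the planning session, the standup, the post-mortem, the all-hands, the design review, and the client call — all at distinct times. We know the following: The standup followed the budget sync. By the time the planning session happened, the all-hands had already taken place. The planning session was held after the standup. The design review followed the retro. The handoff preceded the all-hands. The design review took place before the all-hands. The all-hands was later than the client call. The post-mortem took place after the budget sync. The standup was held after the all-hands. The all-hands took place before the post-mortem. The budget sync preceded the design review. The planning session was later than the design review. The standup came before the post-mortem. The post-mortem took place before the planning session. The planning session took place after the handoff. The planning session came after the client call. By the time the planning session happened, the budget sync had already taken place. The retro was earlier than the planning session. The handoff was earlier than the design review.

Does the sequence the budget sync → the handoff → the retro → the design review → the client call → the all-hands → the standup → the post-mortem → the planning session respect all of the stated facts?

yes

Check each stated constraint against the proposed order — e.g. the budget sync is ahead of the post-mortem; the budget sync is ahead of the planning session. Every pair is in the required order; nothing is violated.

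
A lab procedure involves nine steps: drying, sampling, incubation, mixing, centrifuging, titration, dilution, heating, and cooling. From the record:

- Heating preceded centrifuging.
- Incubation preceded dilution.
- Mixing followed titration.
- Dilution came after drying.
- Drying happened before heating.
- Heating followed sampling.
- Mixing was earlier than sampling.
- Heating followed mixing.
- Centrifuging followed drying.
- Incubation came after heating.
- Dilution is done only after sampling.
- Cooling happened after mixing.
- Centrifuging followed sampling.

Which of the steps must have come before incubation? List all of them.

Directly stated before incubation: heating.
Drying reaches incubation via drying → heating → incubation.
Mixing reaches incubation via mixing → heating → incubation.
Sampling reaches incubation via sampling → heating → incubation.
Likewise titration reaches incubation by chaining the stated constraints.

drying, heating, mixing, sampling, titration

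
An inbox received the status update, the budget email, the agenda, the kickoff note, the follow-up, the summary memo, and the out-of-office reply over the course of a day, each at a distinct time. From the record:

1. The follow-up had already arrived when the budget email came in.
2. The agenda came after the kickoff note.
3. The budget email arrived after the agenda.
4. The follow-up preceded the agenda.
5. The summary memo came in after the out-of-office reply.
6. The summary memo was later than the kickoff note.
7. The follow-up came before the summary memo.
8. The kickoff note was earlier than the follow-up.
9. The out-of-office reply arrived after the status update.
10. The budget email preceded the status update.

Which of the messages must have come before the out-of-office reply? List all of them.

Directly stated before the out-of-office reply: the status update.
The agenda reaches the out-of-office reply via the agenda → the budget email → the status update → the out-of-office reply.
The budget email reaches the out-of-office reply via the budget email → the status update → the out-of-office reply.
The follow-up reaches the out-of-office reply via the follow-up → the budget email → the status update → the out-of-office reply.
Likewise the kickoff note reaches the out-of-office reply by chaining the stated constraints.
No chain forces the summary memo ahead of the out-of-office reply.

the agenda, the budget email, the follow-up, the kickoff note, the status update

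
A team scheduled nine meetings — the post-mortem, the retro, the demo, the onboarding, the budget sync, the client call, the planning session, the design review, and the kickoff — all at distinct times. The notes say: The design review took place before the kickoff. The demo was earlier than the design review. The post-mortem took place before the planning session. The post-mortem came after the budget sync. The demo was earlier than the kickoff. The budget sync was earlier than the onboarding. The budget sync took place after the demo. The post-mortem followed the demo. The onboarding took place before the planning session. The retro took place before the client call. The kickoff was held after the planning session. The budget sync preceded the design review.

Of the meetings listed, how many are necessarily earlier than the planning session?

4

Directly stated before the planning session: the onboarding and the post-mortem.
The budget sync reaches the planning session via the budget sync → the post-mortem → the planning session.
The demo reaches the planning session via the demo → the post-mortem → the planning session.
No chain forces the kickoff (or any of the others) ahead of the planning session.
That's the budget sync, the demo, the onboarding, and the post-mortem — 4 in all.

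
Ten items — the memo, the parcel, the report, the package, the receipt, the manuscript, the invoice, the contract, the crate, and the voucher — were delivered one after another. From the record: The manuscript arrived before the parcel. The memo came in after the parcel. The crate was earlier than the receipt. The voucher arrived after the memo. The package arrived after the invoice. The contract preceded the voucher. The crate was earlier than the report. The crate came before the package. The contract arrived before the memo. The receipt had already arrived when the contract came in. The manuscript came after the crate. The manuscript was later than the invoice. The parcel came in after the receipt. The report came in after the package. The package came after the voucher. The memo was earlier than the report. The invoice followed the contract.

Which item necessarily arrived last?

Every other item has a chain of constraints placing it before the report, so the report is last.

the report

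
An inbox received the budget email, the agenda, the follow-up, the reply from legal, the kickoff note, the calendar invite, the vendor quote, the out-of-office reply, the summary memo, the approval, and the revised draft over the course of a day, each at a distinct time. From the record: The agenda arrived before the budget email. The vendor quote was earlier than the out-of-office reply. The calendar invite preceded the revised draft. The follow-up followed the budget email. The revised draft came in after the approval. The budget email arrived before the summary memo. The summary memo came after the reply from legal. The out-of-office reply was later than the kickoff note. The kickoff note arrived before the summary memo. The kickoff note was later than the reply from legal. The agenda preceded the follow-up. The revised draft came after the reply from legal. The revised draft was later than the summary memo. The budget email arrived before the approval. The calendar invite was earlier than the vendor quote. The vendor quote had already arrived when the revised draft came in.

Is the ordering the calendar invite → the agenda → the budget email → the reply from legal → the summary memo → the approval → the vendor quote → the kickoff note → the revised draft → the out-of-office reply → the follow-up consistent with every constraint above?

The constraints require the kickoff note before the summary memo, but in the proposed sequence the summary memo appears ahead of the kickoff note. That one violation is enough.

no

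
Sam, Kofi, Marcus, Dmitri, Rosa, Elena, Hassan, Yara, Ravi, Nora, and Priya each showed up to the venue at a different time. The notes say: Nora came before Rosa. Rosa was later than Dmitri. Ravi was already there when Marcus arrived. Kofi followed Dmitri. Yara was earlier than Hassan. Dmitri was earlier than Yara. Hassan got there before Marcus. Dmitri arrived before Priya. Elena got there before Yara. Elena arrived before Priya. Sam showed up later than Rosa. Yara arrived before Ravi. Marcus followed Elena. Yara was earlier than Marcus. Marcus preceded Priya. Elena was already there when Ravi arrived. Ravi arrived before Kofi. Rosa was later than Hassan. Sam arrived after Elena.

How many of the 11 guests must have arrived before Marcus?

Directly stated before Marcus: Elena, Hassan, Ravi, and Yara.
Dmitri reaches Marcus via Dmitri → Yara → Marcus.
No chain forces Kofi (or any of the others) ahead of Marcus.
That's Dmitri, Elena, Hassan, Ravi, and Yara — 5 in all.

5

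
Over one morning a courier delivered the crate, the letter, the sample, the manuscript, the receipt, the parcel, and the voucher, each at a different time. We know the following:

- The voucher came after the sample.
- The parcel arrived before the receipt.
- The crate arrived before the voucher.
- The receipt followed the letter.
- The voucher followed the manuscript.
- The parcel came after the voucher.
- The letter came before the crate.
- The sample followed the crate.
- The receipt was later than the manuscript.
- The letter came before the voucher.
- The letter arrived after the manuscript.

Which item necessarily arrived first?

the manuscript

The manuscript has a chain of constraints placing it before every other item, so the manuscript must be first.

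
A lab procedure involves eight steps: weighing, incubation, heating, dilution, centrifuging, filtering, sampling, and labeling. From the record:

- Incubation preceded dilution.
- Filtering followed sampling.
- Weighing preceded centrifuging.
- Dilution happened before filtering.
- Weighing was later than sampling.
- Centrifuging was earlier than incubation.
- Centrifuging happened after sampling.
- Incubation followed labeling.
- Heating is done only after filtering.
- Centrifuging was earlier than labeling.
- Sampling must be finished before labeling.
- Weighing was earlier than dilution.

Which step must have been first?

sampling

Sampling has a chain of constraints placing it before every other step, so sampling must be first.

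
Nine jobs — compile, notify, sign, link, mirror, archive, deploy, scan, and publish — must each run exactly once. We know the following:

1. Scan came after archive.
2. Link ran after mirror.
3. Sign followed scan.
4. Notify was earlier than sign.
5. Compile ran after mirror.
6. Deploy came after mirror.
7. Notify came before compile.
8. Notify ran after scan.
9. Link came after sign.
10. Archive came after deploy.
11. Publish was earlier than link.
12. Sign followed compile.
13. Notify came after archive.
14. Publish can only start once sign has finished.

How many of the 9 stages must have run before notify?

Directly stated before notify: archive and scan.
Deploy reaches notify via deploy → archive → notify.
Mirror reaches notify via mirror → deploy → archive → notify.
No chain forces sign (or any of the others) ahead of notify.
That's archive, deploy, mirror, and scan — 4 in all.

4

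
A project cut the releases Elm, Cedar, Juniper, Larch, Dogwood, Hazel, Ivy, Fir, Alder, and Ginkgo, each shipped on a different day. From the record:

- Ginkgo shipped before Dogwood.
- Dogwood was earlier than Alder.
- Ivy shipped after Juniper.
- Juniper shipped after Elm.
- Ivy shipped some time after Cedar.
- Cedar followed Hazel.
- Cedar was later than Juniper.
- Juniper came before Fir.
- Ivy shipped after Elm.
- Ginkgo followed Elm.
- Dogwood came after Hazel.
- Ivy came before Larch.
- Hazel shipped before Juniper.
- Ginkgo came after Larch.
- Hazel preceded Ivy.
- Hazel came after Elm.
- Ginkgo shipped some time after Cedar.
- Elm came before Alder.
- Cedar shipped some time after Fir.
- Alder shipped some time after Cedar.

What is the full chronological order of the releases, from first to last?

The constraints fix every adjacent pair, so only one ordering works:
Elm → Hazel → Juniper → Fir → Cedar → Ivy → Larch → Ginkgo → Dogwood → Alder.

Elm, Hazel, Juniper, Fir, Cedar, Ivy, Larch, Ginkgo, Dogwood, Alder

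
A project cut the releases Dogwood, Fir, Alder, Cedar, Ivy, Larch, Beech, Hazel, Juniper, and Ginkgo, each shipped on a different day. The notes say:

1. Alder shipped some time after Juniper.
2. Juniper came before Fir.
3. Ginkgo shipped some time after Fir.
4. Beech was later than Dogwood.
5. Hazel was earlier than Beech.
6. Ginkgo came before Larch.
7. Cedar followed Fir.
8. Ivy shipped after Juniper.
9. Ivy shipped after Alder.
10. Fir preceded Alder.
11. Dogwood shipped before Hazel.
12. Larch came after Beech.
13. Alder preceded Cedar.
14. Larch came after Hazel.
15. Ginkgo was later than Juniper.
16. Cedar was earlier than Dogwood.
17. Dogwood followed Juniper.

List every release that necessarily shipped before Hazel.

Alder, Cedar, Dogwood, Fir, Juniper

Directly stated before Hazel: Dogwood.
Alder reaches Hazel via Alder → Cedar → Dogwood → Hazel.
Cedar reaches Hazel via Cedar → Dogwood → Hazel.
Fir reaches Hazel via Fir → Cedar → Dogwood → Hazel.
Likewise Juniper reaches Hazel by chaining the stated constraints.
No chain forces Beech (or any of the others) ahead of Hazel.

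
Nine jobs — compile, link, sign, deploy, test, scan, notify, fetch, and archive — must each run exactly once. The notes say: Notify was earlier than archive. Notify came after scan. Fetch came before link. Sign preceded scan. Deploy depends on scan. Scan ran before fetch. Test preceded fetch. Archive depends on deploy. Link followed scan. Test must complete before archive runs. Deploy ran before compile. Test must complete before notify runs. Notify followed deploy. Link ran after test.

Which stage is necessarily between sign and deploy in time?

Tracing the constraints gives sign → scan → deploy, so scan sits after sign and before deploy.
No other stage is forced both after sign and before deploy.

scan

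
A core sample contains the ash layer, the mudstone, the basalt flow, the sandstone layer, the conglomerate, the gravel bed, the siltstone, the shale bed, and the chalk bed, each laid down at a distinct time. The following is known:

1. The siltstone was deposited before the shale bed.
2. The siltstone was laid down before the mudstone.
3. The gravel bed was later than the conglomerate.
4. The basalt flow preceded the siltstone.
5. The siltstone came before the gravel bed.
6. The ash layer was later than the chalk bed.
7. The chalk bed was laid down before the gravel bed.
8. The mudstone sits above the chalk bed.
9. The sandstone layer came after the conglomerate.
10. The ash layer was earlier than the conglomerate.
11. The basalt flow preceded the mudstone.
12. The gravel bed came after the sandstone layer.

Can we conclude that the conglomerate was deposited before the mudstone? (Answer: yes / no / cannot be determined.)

cannot be determined

No chain of stated constraints runs from the conglomerate to the mudstone, and none runs from the mudstone to the conglomerate either.
So the relative order of the conglomerate and the mudstone is not fixed by the given facts.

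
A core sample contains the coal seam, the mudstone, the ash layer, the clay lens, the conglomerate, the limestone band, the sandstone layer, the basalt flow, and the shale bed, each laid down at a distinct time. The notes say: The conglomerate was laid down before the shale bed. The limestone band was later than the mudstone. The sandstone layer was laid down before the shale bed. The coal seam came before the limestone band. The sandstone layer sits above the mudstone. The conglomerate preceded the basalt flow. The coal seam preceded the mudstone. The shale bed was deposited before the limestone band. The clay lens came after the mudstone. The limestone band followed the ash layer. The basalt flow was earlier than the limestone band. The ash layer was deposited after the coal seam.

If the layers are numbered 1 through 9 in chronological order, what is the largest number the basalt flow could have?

The basalt flow must come before the limestone band — 1 layer forced after it.
Everything else can be placed before the basalt flow in some valid order, so the basalt flow can sit as late as position 9 − 1 = 8.

8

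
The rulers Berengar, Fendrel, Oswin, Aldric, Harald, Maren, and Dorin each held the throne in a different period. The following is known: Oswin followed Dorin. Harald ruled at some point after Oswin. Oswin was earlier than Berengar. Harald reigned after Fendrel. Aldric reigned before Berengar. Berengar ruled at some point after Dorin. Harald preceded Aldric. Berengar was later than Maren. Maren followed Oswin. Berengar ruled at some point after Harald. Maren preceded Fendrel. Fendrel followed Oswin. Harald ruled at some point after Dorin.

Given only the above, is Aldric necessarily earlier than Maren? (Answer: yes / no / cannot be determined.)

no

Tracing the constraints gives Maren → Fendrel → Harald → Aldric, so Maren must come before Aldric.
That means Aldric cannot be before Maren.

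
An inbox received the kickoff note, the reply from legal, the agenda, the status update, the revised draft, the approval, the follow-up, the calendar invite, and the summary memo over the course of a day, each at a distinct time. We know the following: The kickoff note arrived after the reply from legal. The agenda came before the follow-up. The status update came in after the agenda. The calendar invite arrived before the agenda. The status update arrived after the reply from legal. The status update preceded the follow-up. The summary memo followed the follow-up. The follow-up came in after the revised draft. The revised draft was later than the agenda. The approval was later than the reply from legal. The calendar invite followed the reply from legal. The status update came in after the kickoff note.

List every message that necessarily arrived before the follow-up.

the agenda, the calendar invite, the kickoff note, the reply from legal, the revised draft, the status update

Directly stated before the follow-up: the agenda, the revised draft, and the status update.
The calendar invite reaches the follow-up via the calendar invite → the agenda → the follow-up.
The kickoff note reaches the follow-up via the kickoff note → the status update → the follow-up.
The reply from legal reaches the follow-up via the reply from legal → the status update → the follow-up.
No chain forces the summary memo (or any of the others) ahead of the follow-up.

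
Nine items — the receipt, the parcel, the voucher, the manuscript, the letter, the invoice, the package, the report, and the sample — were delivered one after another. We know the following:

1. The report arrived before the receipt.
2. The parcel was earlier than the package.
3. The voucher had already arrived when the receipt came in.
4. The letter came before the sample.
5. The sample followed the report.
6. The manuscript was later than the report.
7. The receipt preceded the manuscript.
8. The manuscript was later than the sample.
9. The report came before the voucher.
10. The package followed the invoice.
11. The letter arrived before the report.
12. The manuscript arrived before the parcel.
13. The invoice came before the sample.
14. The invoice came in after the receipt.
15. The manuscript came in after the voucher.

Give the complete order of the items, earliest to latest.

The constraints fix every adjacent pair, so only one ordering works:
the letter → the report → the voucher → the receipt → the invoice → the sample → the manuscript → the parcel → the package.

the letter, the report, the voucher, the receipt, the invoice, the sample, the manuscript, the parcel, the package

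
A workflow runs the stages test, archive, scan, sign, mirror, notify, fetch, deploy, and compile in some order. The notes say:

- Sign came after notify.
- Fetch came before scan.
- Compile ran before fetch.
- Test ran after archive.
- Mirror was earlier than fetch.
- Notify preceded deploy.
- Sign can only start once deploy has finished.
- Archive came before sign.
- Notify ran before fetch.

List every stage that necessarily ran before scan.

Directly stated before scan: fetch.
Compile reaches scan via compile → fetch → scan.
Mirror reaches scan via mirror → fetch → scan.
Notify reaches scan via notify → fetch → scan.
No chain forces test (or any of the others) ahead of scan.

compile, fetch, mirror, notify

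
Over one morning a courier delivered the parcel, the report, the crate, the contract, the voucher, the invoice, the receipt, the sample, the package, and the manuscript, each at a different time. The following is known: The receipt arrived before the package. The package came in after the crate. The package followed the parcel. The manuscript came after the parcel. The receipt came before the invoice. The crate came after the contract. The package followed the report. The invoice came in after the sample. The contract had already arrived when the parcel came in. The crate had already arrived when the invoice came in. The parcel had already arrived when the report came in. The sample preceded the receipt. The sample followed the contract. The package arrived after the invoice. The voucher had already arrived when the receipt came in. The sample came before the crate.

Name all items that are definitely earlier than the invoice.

the contract, the crate, the receipt, the sample, the voucher

Directly stated before the invoice: the crate, the receipt, and the sample.
The contract reaches the invoice via the contract → the crate → the invoice.
The voucher reaches the invoice via the voucher → the receipt → the invoice.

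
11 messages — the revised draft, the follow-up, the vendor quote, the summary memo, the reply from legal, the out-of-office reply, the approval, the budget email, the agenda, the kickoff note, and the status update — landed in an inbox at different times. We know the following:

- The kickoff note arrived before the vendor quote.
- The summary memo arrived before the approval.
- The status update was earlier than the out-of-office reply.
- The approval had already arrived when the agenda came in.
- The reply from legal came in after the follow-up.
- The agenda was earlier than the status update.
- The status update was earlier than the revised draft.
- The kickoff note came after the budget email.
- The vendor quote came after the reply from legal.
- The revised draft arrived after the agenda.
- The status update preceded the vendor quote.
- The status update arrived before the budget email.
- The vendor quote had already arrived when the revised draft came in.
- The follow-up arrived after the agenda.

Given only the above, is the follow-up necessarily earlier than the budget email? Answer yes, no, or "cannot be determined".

cannot be determined

No chain of stated constraints runs from the follow-up to the budget email, and none runs from the budget email to the follow-up either.
So the relative order of the follow-up and the budget email is not fixed by the given facts.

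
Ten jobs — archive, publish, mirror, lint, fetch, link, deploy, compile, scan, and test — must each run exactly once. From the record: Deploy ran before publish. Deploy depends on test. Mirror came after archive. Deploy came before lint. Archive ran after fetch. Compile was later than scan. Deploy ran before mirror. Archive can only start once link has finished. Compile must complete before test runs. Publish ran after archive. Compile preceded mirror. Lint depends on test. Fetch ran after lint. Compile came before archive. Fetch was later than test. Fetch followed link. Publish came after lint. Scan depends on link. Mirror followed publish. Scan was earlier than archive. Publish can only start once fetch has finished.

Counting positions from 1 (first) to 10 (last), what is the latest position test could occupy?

Test must come before archive, deploy, fetch, lint, mirror, and publish — 6 stages forced after it.
Everything else can be placed before test in some valid order, so test can sit as late as position 10 − 6 = 4.

4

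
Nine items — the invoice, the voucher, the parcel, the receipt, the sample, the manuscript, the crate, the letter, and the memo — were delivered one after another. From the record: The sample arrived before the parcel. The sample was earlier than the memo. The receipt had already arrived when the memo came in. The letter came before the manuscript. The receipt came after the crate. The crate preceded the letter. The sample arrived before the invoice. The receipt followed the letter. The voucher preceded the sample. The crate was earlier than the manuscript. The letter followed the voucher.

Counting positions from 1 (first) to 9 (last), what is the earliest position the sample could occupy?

The voucher must come before the sample — 1 forced predecessor.
Nothing else is forced ahead of the sample, so its earliest slot is position 1 + 1 = 2.

2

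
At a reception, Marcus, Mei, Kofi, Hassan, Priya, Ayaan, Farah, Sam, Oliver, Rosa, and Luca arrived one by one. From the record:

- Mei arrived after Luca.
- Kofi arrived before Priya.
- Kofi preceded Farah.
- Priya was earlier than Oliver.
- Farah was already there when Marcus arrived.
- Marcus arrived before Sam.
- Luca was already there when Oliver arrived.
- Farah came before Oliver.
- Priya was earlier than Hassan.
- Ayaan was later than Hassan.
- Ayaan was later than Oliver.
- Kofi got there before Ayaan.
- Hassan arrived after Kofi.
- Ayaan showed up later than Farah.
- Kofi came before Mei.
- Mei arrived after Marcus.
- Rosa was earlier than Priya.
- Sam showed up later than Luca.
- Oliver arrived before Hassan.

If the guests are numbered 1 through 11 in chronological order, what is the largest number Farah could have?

5

Farah must come before Ayaan, Hassan, Marcus, Mei, Oliver, and Sam — 6 guests forced after them.
Everything else can be placed before Farah in some valid order, so Farah can sit as late as position 11 − 6 = 5.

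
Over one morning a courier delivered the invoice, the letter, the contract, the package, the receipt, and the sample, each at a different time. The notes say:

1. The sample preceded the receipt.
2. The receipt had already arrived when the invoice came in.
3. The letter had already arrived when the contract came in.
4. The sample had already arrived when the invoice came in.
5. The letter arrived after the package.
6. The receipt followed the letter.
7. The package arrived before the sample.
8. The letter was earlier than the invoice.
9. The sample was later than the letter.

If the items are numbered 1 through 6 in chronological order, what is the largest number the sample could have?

4

The sample must come before the invoice and the receipt — 2 items forced after it.
Everything else can be placed before the sample in some valid order, so the sample can sit as late as position 6 − 2 = 4.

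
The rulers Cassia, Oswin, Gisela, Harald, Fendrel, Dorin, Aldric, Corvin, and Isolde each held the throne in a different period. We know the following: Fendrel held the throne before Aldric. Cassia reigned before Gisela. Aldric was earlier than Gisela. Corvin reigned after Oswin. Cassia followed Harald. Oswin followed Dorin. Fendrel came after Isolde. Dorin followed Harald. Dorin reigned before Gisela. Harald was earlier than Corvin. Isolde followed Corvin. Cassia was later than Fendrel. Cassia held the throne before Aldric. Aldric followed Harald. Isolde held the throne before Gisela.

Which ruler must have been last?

Every other ruler has a chain of constraints placing them before Gisela, so Gisela is last.

Gisela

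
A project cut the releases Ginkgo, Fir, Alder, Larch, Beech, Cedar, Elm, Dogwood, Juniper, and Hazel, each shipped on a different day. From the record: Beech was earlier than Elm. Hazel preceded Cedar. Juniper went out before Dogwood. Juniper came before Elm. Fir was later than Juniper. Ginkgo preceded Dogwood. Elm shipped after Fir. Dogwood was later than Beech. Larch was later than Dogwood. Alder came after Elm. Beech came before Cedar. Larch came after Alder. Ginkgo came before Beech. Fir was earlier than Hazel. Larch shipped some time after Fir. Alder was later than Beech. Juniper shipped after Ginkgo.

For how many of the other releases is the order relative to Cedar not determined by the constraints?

4

Forced before Cedar: Beech, Fir, Ginkgo, Hazel, and Juniper.
That leaves Alder, Dogwood, Elm, and Larch with no forced order relative to Cedar — 4.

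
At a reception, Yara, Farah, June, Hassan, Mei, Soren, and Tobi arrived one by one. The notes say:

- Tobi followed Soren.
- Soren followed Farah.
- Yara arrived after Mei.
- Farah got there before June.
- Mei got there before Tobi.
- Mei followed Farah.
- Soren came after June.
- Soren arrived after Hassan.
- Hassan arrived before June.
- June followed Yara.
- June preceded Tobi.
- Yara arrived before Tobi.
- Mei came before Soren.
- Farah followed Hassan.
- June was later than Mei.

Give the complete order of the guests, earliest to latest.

The constraints fix every adjacent pair, so only one ordering works:
Hassan → Farah → Mei → Yara → June → Soren → Tobi.

Hassan, Farah, Mei, Yara, June, Soren, Tobi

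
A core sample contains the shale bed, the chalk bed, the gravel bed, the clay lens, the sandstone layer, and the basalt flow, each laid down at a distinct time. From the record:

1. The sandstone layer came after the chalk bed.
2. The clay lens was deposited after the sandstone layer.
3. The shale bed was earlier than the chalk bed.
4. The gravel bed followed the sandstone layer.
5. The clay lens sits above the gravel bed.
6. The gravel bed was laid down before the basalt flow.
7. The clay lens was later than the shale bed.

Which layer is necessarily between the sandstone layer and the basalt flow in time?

Tracing the constraints gives the sandstone layer → the gravel bed → the basalt flow, so the gravel bed sits after the sandstone layer and before the basalt flow.
No other layer is forced both after the sandstone layer and before the basalt flow.

the gravel bed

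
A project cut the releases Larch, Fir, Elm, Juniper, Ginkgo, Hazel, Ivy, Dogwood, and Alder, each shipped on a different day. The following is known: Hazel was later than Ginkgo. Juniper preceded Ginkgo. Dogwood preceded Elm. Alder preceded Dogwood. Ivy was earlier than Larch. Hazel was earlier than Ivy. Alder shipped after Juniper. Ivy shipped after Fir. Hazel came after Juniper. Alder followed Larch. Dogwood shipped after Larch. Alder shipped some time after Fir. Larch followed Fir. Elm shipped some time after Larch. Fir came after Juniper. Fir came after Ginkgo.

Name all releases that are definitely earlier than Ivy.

Fir, Ginkgo, Hazel, Juniper

Directly stated before Ivy: Fir and Hazel.
Ginkgo reaches Ivy via Ginkgo → Fir → Ivy.
Juniper reaches Ivy via Juniper → Fir → Ivy.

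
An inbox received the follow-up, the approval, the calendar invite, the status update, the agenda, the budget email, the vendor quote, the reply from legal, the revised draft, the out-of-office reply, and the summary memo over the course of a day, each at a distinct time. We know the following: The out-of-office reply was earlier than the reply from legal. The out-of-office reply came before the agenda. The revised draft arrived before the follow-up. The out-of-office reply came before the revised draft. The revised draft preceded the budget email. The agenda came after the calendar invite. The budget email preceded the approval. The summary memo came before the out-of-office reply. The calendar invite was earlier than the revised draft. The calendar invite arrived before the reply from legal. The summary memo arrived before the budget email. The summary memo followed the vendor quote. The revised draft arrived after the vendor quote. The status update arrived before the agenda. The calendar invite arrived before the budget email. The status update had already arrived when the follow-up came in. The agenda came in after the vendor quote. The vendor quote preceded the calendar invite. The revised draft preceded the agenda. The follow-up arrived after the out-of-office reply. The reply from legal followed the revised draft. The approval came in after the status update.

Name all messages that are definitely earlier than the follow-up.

Directly stated before the follow-up: the out-of-office reply, the revised draft, and the status update.
The calendar invite reaches the follow-up via the calendar invite → the revised draft → the follow-up.
The summary memo reaches the follow-up via the summary memo → the out-of-office reply → the follow-up.
The vendor quote reaches the follow-up via the vendor quote → the revised draft → the follow-up.
No chain forces the approval (or any of the others) ahead of the follow-up.

the calendar invite, the out-of-office reply, the revised draft, the status update, the summary memo, the vendor quote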